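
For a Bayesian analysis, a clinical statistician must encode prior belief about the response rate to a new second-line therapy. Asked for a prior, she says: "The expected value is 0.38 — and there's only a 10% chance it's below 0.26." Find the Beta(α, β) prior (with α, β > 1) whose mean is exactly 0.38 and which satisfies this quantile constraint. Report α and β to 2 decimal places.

With mean 0.38 fixed, write α = 0.38s, β = 0.62s where s = α+β.
Need P(θ < 0.26) = 0.1 under Beta(0.38s, 0.62s). Normal approximation: (q−m)/√(m(1−m)/s) ≈ z_{0.1} = -1.28, so s ≈ 0.38·0.62·(-1.28)²/(0.26−0.38)² = 26.9.
At s = 26.9: P(θ<0.26) ≈ 0.094. Adjusting to match 0.1 gives s ≈ 25.53.
So α = 0.38·25.53 ≈ 9.70, β = 0.62·25.53 ≈ 15.83.

α ≈ 9.70, β ≈ 15.83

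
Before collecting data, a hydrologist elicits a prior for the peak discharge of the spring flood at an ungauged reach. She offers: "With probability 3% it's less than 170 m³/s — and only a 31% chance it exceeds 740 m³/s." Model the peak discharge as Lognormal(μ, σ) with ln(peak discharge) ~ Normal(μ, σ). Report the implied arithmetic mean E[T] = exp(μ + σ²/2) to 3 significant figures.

If T ~ Lognormal(μ,σ) then ln T ~ Normal(μ,σ), so the p-quantile of ln T is μ + z_p·σ.
ln(170) = 5.136 and ln(740) = 6.607; z_{0.03} = -1.881, z_{0.69} = 0.4959.
σ = (6.607 − 5.136)/(0.4959 − (-1.881)) = 0.619.
μ = 5.136 − (-1.881)·0.619 = 6.300.
E[T] = exp(μ + σ²/2) = exp(6.300 + 0.1915) = 659 m³/s.

E[T] ≈ 659 m³/s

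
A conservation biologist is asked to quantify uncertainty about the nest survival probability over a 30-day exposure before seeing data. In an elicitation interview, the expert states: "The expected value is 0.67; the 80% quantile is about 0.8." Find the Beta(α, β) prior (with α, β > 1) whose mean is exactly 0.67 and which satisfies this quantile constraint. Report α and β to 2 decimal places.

With mean 0.67 fixed, write α = 0.67s, β = 0.33s where s = α+β.
Need P(θ < 0.8) = 0.8 under Beta(0.67s, 0.33s). Normal approximation: (q−m)/√(m(1−m)/s) ≈ z_{0.8} = 0.842, so s ≈ 0.67·0.33·(0.842)²/(0.8−0.67)² = 9.3.
At s = 9.3: P(θ<0.8) ≈ 0.795. Adjusting to match 0.8 gives s ≈ 9.62.
So α = 0.67·9.62 ≈ 6.44, β = 0.33·9.62 ≈ 3.17.

α ≈ 6.44, β ≈ 3.17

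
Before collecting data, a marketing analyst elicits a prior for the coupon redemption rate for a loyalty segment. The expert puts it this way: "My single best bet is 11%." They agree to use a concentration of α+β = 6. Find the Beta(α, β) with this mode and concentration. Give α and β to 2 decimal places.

For α,β > 1 the Beta mode is (α−1)/(α+β−2). With α+β = 6, the mode is (α−1)/4.
Set (α−1)/4 = 0.11 → α = 1 + 0.11·4 = 1.44.
β = 6 − α = 4.56.

α = 1.44, β = 4.56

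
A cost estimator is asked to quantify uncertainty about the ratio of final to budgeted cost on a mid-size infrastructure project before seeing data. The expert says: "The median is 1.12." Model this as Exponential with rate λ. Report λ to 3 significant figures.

λ ≈ 0.619

Exponential median = ln 2 / λ, so λ = ln 2 / 1.12 = 0.619.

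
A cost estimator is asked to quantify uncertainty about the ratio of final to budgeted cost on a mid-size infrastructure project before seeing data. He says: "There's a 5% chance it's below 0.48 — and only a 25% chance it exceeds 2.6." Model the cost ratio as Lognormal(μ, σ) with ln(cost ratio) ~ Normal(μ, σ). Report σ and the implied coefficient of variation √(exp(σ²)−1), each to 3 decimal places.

σ ≈ 0.728, CV ≈ 0.837

If T ~ Lognormal(μ,σ) then ln T ~ Normal(μ,σ), so the p-quantile of ln T is μ + z_p·σ.
ln(0.48) = -0.734 and ln(2.6) = 0.9555; z_{0.05} = -1.645, z_{0.75} = 0.6745.
σ = (0.9555 − -0.734)/(0.6745 − (-1.645)) = 0.728.
μ = -0.734 − (-1.645)·0.728 = 0.464.
CV = √(exp(σ²)−1) = √(exp(0.5306)−1) = 0.837.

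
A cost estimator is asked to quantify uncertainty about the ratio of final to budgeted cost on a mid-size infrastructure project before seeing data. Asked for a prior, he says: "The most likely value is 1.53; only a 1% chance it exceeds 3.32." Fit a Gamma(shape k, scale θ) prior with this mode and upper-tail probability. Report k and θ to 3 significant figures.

k ≈ 9.06, θ ≈ 0.19

Gamma(k,θ) with k>1 has mode (k−1)θ, so θ = 1.53/(k−1).
Need P(X < 3.32) = 0.99 with θ tied to k this way. Start at k = 2, θ = 1.53: P(X<3.32) ≈ 0.638.
Too low — raise k to concentrate. Iterating converges to k ≈ 9.06.
Then θ = 1.53/(9.06−1) ≈ 0.19.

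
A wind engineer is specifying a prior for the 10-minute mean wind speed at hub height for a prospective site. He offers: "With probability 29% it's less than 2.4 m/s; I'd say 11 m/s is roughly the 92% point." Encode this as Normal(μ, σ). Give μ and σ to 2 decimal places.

μ = 4.83, σ = 4.39

The p-quantile of Normal(μ,σ) is μ + z_p·σ, with z_{0.29} = -0.5534 and z_{0.92} = 1.405.
Eliminate σ: μ = (z₂·x₁ − z₁·x₂)/(z₂ − z₁) = (1.405·2.4 − (-0.5534)·11)/1.958 = 4.83.
Then σ = (x₂ − x₁)/(z₂ − z₁) = (11 − 2.4)/1.958 = 4.39.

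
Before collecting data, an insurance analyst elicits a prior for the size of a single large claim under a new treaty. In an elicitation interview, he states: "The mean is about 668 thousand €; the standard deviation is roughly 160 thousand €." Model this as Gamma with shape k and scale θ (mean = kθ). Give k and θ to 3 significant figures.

For Gamma(k, scale θ): mean = kθ, variance = kθ², so CV = 1/√k.
CV = SD/mean = 160/668 = 0.2395, hence k = 1/CV² = 17.4.
Then θ = mean/k = 668/17.4 = 38.3.

k ≈ 17.4, θ ≈ 38.3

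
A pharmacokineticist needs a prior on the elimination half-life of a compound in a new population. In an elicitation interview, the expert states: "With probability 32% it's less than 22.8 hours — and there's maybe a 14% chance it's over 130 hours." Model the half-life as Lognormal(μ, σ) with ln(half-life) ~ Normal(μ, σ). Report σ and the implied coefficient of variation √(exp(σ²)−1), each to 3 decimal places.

If T ~ Lognormal(μ,σ) then ln T ~ Normal(μ,σ), so the p-quantile of ln T is μ + z_p·σ.
ln(22.8) = 3.127 and ln(130) = 4.868; z_{0.32} = -0.4677, z_{0.86} = 1.08.
σ = (4.868 − 3.127)/(1.08 − (-0.4677)) = 1.125.
μ = 3.127 − (-0.4677)·1.125 = 3.653.
CV = √(exp(σ²)−1) = √(exp(1.2645)−1) = 1.594.

σ ≈ 1.125, CV ≈ 1.594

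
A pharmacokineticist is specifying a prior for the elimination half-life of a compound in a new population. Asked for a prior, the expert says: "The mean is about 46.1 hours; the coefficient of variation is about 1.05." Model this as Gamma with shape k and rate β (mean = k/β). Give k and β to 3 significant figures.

For Gamma(k, rate β): mean = k/β, variance = k/β², so CV = 1/√k.
CV = 1.05, hence k = 1/CV² = 0.907.
Then β = k/mean = 0.907/46.1 = 0.0197.

k ≈ 0.907, β ≈ 0.0197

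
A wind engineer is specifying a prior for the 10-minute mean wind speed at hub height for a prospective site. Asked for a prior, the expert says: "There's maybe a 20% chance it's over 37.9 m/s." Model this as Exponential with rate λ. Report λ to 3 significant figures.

P(T > 37.9) = e^(−λ·37.9) = 0.2, so λ = −ln(0.2)/37.9 = 0.0425.

λ ≈ 0.0425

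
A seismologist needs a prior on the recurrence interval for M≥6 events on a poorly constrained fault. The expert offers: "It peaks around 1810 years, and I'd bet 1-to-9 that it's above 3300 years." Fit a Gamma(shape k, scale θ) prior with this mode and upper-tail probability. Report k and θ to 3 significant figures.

k ≈ 6.28, θ ≈ 343

Gamma(k,θ) with k>1 has mode (k−1)θ, so θ = 1810/(k−1).
Need P(X < 3300) = 0.9 with θ tied to k this way. Start at k = 2, θ = 1810: P(X<3300) ≈ 0.544.
Too low — raise k to concentrate. Iterating converges to k ≈ 6.28.
Then θ = 1810/(6.28−1) ≈ 343.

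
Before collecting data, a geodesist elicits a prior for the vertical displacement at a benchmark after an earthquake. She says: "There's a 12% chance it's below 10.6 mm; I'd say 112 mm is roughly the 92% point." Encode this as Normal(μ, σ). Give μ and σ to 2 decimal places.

μ = 56.78, σ = 39.30

The p-quantile of Normal(μ,σ) is μ + z_p·σ, with z_{0.12} = -1.175 and z_{0.92} = 1.405.
Eliminate σ: μ = (z₂·x₁ − z₁·x₂)/(z₂ − z₁) = (1.405·10.6 − (-1.175)·112)/2.58 = 56.78.
Then σ = (x₂ − x₁)/(z₂ − z₁) = (112 − 10.6)/2.58 = 39.30.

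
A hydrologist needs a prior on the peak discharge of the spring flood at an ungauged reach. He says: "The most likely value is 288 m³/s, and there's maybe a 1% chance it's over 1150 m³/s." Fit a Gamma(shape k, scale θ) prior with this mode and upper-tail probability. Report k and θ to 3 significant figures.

Gamma(k,θ) with k>1 has mode (k−1)θ, so θ = 288/(k−1).
Need P(X < 1150) = 0.99 with θ tied to k this way. Start at k = 2, θ = 288: P(X<1150) ≈ 0.908.
Too low — raise k to concentrate. Iterating converges to k ≈ 3.18.
Then θ = 288/(3.18−1) ≈ 132.

k ≈ 3.18, θ ≈ 132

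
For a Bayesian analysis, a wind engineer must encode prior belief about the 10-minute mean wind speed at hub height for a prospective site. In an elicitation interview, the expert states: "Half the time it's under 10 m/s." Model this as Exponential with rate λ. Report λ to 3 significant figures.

Exponential median = ln 2 / λ, so λ = ln 2 / 10.0 = 0.0693.

λ ≈ 0.0693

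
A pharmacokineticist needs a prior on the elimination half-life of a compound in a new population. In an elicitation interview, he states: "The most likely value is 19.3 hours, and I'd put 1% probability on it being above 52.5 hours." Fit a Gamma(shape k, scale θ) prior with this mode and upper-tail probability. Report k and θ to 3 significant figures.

Gamma(k,θ) with k>1 has mode (k−1)θ, so θ = 19.3/(k−1).
Need P(X < 52.5) = 0.99 with θ tied to k this way. Start at k = 2, θ = 19.3: P(X<52.5) ≈ 0.755.
Too low — raise k to concentrate. Iterating converges to k ≈ 5.6.
Then θ = 19.3/(5.6−1) ≈ 4.2.

k ≈ 5.6, θ ≈ 4.2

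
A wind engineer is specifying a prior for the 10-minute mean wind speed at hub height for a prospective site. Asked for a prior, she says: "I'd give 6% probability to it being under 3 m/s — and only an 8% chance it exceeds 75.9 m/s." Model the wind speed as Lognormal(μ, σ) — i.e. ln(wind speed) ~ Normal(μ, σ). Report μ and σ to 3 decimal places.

μ ≈ 2.796, σ ≈ 1.092

If T ~ Lognormal(μ,σ) then ln T ~ Normal(μ,σ), so the p-quantile of ln T is μ + z_p·σ.
ln(3) = 1.099 and ln(75.9) = 4.329; z_{0.06} = -1.555, z_{0.92} = 1.405.
σ = (4.329 − 1.099)/(1.405 − (-1.555)) = 1.092.
μ = 1.099 − (-1.555)·1.092 = 2.796.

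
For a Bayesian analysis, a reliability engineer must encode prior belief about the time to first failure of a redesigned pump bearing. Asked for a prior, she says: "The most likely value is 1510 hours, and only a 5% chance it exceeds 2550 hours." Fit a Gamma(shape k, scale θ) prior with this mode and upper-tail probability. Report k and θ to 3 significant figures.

k ≈ 11.2, θ ≈ 148

Gamma(k,θ) with k>1 has mode (k−1)θ, so θ = 1510/(k−1).
Need P(X < 2550) = 0.95 with θ tied to k this way. Start at k = 2, θ = 1510: P(X<2550) ≈ 0.503.
Too low — raise k to concentrate. Iterating converges to k ≈ 11.2.
Then θ = 1510/(11.2−1) ≈ 148.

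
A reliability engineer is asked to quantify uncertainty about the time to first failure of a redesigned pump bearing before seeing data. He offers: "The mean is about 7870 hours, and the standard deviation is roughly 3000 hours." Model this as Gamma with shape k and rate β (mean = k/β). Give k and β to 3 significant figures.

k ≈ 6.88, β ≈ 0.000874

For Gamma(k, rate β): mean = k/β, variance = k/β², so CV = 1/√k.
CV = SD/mean = 3000/7870 = 0.3812, hence k = 1/CV² = 6.88.
Then β = k/mean = 6.88/7870 = 0.000874.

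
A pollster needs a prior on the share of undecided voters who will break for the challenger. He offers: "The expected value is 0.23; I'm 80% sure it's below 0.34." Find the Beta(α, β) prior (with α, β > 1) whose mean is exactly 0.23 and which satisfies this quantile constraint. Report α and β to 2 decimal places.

With mean 0.23 fixed, write α = 0.23s, β = 0.77s where s = α+β.
Need P(θ < 0.34) = 0.8 under Beta(0.23s, 0.77s). Normal approximation: (q−m)/√(m(1−m)/s) ≈ z_{0.8} = 0.842, so s ≈ 0.23·0.77·(0.842)²/(0.34−0.23)² = 10.4.
At s = 10.4: P(θ<0.34) ≈ 0.812. Adjusting to match 0.8 gives s ≈ 9.00.
So α = 0.23·9.00 ≈ 2.07, β = 0.77·9.00 ≈ 6.93.

α ≈ 2.07, β ≈ 6.93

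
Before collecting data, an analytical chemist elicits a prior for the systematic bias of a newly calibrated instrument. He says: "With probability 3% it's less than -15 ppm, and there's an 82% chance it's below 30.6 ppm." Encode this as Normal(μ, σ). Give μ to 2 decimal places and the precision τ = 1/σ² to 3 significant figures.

μ = 15.67, τ = 0.00376

For Normal(μ,σ), the p-quantile is μ + z_p·σ. Here z_{0.03} = -1.881, z_{0.82} = 0.9154.
So -15 = μ − 1.881σ and 30.6 = μ + 0.9154σ.
Subtracting: σ = (30.6 − -15)/(0.9154 − (-1.881)) = 16.31.
Then μ = -15 − (-1.881)·16.31 = 15.67.
Precision τ = 1/σ² = 1/16.31² = 0.00376.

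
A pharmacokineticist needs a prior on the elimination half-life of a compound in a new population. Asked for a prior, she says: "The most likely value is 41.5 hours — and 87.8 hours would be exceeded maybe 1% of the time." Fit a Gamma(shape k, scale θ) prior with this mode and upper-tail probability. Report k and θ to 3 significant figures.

k ≈ 9.65, θ ≈ 4.8

Gamma(k,θ) with k>1 has mode (k−1)θ, so θ = 41.5/(k−1).
Need P(X < 87.8) = 0.99 with θ tied to k this way. Start at k = 2, θ = 41.5: P(X<87.8) ≈ 0.624.
Too low — raise k to concentrate. Iterating converges to k ≈ 9.65.
Then θ = 41.5/(9.65−1) ≈ 4.8.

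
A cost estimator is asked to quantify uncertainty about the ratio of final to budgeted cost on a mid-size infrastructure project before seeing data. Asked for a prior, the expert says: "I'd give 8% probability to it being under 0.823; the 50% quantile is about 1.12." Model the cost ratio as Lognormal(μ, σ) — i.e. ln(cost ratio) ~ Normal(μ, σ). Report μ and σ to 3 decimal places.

If T ~ Lognormal(μ,σ) then ln T ~ Normal(μ,σ), so the p-quantile of ln T is μ + z_p·σ.
ln(0.823) = -0.1948 and ln(1.12) = 0.1133; z_{0.08} = -1.405, z_{0.5} = 0.
σ = (0.1133 − -0.1948)/(0 − (-1.405)) = 0.219.
μ = -0.1948 − (-1.405)·0.219 = 0.113.

μ ≈ 0.113, σ ≈ 0.219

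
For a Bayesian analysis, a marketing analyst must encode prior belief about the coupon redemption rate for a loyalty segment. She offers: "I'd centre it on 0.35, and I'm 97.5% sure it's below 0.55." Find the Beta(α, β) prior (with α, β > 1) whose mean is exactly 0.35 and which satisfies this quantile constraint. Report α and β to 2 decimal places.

α ≈ 8.13, β ≈ 15.10

With mean 0.35 fixed, write α = 0.35s, β = 0.65s where s = α+β.
Need P(θ < 0.55) = 0.975 under Beta(0.35s, 0.65s). Normal approximation: (q−m)/√(m(1−m)/s) ≈ z_{0.975} = 1.96, so s ≈ 0.35·0.65·(1.96)²/(0.55−0.35)² = 21.8.
At s = 21.8: P(θ<0.55) ≈ 0.971. Adjusting to match 0.975 gives s ≈ 23.23.
So α = 0.35·23.23 ≈ 8.13, β = 0.65·23.23 ≈ 15.10.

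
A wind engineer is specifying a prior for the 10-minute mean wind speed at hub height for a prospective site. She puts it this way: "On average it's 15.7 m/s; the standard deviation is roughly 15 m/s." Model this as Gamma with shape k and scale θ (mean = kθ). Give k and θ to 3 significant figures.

For Gamma(k, scale θ): mean = kθ, variance = kθ², so CV = 1/√k.
CV = SD/mean = 15/15.7 = 0.9554, hence k = 1/CV² = 1.1.
Then θ = mean/k = 15.7/1.1 = 14.3.

k ≈ 1.1, θ ≈ 14.3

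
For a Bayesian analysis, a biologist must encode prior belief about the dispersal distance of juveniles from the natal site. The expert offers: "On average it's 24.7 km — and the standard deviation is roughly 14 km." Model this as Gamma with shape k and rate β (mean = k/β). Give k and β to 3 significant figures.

k ≈ 3.11, β ≈ 0.126

For Gamma(k, rate β): mean = k/β, variance = k/β², so CV = 1/√k.
CV = SD/mean = 14/24.7 = 0.5668, hence k = 1/CV² = 3.11.
Then β = k/mean = 3.11/24.7 = 0.126.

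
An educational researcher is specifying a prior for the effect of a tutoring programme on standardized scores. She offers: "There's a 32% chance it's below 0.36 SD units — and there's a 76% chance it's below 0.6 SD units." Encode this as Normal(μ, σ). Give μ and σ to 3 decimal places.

For Normal(μ,σ), the p-quantile is μ + z_p·σ. Here z_{0.32} = -0.4677, z_{0.76} = 0.7063.
So 0.36 = μ − 0.4677σ and 0.6 = μ + 0.7063σ.
Subtracting: σ = (0.6 − 0.36)/(0.7063 − (-0.4677)) = 0.204.
Then μ = 0.36 − (-0.4677)·0.204 = 0.456.

μ = 0.456, σ = 0.204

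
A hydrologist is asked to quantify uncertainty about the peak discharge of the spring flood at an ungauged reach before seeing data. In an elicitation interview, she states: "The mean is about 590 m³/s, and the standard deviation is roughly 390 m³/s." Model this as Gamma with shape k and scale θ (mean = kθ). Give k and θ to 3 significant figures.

k ≈ 2.29, θ ≈ 258

For Gamma(k, scale θ): mean = kθ, variance = kθ², so CV = 1/√k.
CV = SD/mean = 390/590 = 0.661, hence k = 1/CV² = 2.29.
Then θ = mean/k = 590/2.29 = 258.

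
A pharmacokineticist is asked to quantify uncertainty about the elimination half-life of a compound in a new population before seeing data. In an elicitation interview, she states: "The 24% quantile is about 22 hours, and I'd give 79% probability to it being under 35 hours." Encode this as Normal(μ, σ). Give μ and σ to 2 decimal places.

μ = 28.07, σ = 8.59

The p-quantile of Normal(μ,σ) is μ + z_p·σ, with z_{0.24} = -0.7063 and z_{0.79} = 0.8064.
Eliminate σ: μ = (z₂·x₁ − z₁·x₂)/(z₂ − z₁) = (0.8064·22 − (-0.7063)·35)/1.513 = 28.07.
Then σ = (x₂ − x₁)/(z₂ − z₁) = (35 − 22)/1.513 = 8.59.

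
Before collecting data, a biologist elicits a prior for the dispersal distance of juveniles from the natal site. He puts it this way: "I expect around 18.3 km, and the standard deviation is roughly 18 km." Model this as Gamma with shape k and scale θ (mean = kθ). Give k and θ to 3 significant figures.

For Gamma(k, scale θ): mean = kθ, variance = kθ², so CV = 1/√k.
CV = SD/mean = 18/18.3 = 0.9836, hence k = 1/CV² = 1.03.
Then θ = mean/k = 18.3/1.03 = 17.7.

k ≈ 1.03, θ ≈ 17.7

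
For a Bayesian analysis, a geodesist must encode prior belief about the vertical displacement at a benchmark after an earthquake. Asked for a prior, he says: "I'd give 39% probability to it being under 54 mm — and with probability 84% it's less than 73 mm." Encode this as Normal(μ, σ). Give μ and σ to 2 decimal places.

For Normal(μ,σ), the p-quantile is μ + z_p·σ. Here z_{0.39} = -0.2793, z_{0.84} = 0.9945.
So 54 = μ − 0.2793σ and 73 = μ + 0.9945σ.
Subtracting: σ = (73 − 54)/(0.9945 − (-0.2793)) = 14.92.
Then μ = 54 − (-0.2793)·14.92 = 58.17.

μ = 58.17, σ = 14.92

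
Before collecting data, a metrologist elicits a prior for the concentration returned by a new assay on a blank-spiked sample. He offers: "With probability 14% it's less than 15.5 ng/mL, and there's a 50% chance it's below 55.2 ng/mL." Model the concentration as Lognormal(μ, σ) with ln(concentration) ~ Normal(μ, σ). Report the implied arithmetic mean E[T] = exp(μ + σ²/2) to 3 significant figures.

If T ~ Lognormal(μ,σ) then ln T ~ Normal(μ,σ), so the p-quantile of ln T is μ + z_p·σ.
ln(15.5) = 2.741 and ln(55.2) = 4.011; z_{0.14} = -1.08, z_{0.5} = 0.
σ = (4.011 − 2.741)/(0 − (-1.08)) = 1.176.
μ = 2.741 − (-1.08)·1.176 = 4.011.
E[T] = exp(μ + σ²/2) = exp(4.011 + 0.6911) = 110 ng/mL.

E[T] ≈ 110 ng/mL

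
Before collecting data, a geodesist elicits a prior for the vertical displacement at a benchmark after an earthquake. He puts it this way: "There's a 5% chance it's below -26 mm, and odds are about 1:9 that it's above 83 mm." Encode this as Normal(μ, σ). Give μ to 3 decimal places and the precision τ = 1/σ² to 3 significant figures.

For Normal(μ,σ), the p-quantile is μ + z_p·σ. Here z_{0.05} = -1.645, z_{0.9} = 1.282.
So -26 = μ − 1.645σ and 83 = μ + 1.282σ.
Subtracting: σ = (83 − -26)/(1.282 − (-1.645)) = 37.247.
Then μ = -26 − (-1.645)·37.247 = 35.266.
Precision τ = 1/σ² = 1/37.25² = 0.000721.

μ = 35.266, τ = 0.000721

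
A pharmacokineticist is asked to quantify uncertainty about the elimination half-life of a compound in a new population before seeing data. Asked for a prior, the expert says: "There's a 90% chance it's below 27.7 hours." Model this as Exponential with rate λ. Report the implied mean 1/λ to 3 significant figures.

mean ≈ 12 hours

P(T < 27.7) = 1 − e^(−λ·27.7) = 0.9, so λ = −ln(1−0.9)/27.7 = −ln(0.1)/27.7 = 0.0831.
Mean = 1/λ = 12 hours.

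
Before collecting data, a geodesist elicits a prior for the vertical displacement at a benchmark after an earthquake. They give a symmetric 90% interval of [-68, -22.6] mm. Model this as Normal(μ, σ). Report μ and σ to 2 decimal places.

μ = -45.30, σ = 13.80

A symmetric 90% interval runs μ ± z·σ with z = 1.645.
Half-width = 22.7, so σ = 22.7/1.645 = 13.80.
μ is the interval midpoint, -45.30.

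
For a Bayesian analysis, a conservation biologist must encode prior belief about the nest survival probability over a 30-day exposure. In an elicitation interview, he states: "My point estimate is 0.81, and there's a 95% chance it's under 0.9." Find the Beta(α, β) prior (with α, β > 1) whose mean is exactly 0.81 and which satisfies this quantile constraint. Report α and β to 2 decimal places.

α ≈ 33.49, β ≈ 7.86

With mean 0.81 fixed, write α = 0.81s, β = 0.19s where s = α+β.
Need P(θ < 0.9) = 0.95 under Beta(0.81s, 0.19s). Normal approximation: (q−m)/√(m(1−m)/s) ≈ z_{0.95} = 1.64, so s ≈ 0.81·0.19·(1.64)²/(0.9−0.81)² = 51.4.
At s = 51.4: P(θ<0.9) ≈ 0.968. Adjusting to match 0.95 gives s ≈ 41.35.
So α = 0.81·41.35 ≈ 33.49, β = 0.19·41.35 ≈ 7.86.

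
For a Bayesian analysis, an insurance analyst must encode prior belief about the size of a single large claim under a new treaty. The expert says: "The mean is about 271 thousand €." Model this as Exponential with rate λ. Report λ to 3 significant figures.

Exponential mean = 1/λ, so λ = 1/271.0 = 0.00369.

λ ≈ 0.00369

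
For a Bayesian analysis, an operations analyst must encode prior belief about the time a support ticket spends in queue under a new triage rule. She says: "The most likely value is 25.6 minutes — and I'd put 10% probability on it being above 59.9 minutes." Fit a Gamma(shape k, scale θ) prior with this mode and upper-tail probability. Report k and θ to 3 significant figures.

k ≈ 3.66, θ ≈ 9.62

Gamma(k,θ) with k>1 has mode (k−1)θ, so θ = 25.6/(k−1).
Need P(X < 59.9) = 0.9 with θ tied to k this way. Start at k = 2, θ = 25.6: P(X<59.9) ≈ 0.678.
Too low — raise k to concentrate. Iterating converges to k ≈ 3.66.
Then θ = 25.6/(3.66−1) ≈ 9.62.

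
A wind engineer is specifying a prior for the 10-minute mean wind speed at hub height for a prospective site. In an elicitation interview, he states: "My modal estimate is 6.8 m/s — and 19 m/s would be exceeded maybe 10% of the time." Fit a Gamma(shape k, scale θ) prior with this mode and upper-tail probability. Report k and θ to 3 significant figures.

k ≈ 2.81, θ ≈ 3.76

Gamma(k,θ) with k>1 has mode (k−1)θ, so θ = 6.8/(k−1).
Need P(X < 19) = 0.9 with θ tied to k this way. Start at k = 2, θ = 6.8: P(X<19) ≈ 0.768.
Too low — raise k to concentrate. Iterating converges to k ≈ 2.81.
Then θ = 6.8/(2.81−1) ≈ 3.76.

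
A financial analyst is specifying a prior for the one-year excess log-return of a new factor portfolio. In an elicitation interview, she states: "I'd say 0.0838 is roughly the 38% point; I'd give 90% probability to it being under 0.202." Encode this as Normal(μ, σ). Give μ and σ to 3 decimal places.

μ = 0.107, σ = 0.074

The p-quantile of Normal(μ,σ) is μ + z_p·σ, with z_{0.38} = -0.3055 and z_{0.9} = 1.282.
Eliminate σ: μ = (z₂·x₁ − z₁·x₂)/(z₂ − z₁) = (1.282·0.0838 − (-0.3055)·0.202)/1.587 = 0.107.
Then σ = (x₂ − x₁)/(z₂ − z₁) = (0.202 − 0.0838)/1.587 = 0.074.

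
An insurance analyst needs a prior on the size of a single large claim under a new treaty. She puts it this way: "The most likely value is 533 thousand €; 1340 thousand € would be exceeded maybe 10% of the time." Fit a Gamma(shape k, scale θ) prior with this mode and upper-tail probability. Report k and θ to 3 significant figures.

Gamma(k,θ) with k>1 has mode (k−1)θ, so θ = 533/(k−1).
Need P(X < 1340) = 0.9 with θ tied to k this way. Start at k = 2, θ = 533: P(X<1340) ≈ 0.716.
Too low — raise k to concentrate. Iterating converges to k ≈ 3.26.
Then θ = 533/(3.26−1) ≈ 236.

k ≈ 3.26, θ ≈ 236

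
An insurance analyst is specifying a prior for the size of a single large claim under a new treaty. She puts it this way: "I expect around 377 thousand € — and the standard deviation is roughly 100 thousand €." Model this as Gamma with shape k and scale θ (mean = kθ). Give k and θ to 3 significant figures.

k ≈ 14.2, θ ≈ 26.5

For Gamma(k, scale θ): mean = kθ, variance = kθ², so CV = 1/√k.
CV = SD/mean = 100/377 = 0.2653, hence k = 1/CV² = 14.2.
Then θ = mean/k = 377/14.2 = 26.5.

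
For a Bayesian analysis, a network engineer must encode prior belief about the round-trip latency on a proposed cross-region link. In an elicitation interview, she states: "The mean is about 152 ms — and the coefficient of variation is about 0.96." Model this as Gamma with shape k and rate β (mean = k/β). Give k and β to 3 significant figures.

For Gamma(k, rate β): mean = k/β, variance = k/β², so CV = 1/√k.
CV = 0.96, hence k = 1/CV² = 1.09.
Then β = k/mean = 1.09/152 = 0.00714.

k ≈ 1.09, β ≈ 0.00714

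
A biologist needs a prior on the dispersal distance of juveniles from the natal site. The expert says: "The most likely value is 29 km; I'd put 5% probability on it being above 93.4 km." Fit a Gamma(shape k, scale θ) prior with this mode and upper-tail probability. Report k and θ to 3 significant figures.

Gamma(k,θ) with k>1 has mode (k−1)θ, so θ = 29/(k−1).
Need P(X < 93.4) = 0.95 with θ tied to k this way. Start at k = 2, θ = 29: P(X<93.4) ≈ 0.831.
Too low — raise k to concentrate. Iterating converges to k ≈ 2.92.
Then θ = 29/(2.92−1) ≈ 15.1.

k ≈ 2.92, θ ≈ 15.1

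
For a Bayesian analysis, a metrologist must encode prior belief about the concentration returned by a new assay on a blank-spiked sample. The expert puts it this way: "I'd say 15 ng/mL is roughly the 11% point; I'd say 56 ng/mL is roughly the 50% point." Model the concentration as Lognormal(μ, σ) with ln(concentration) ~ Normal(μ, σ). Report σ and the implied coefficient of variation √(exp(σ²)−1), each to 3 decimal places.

σ ≈ 1.074, CV ≈ 1.473

If T ~ Lognormal(μ,σ) then ln T ~ Normal(μ,σ), so the p-quantile of ln T is μ + z_p·σ.
ln(15) = 2.708 and ln(56) = 4.025; z_{0.11} = -1.227, z_{0.5} = 0.
σ = (4.025 − 2.708)/(0 − (-1.227)) = 1.074.
μ = 2.708 − (-1.227)·1.074 = 4.025.
CV = √(exp(σ²)−1) = √(exp(1.1535)−1) = 1.473.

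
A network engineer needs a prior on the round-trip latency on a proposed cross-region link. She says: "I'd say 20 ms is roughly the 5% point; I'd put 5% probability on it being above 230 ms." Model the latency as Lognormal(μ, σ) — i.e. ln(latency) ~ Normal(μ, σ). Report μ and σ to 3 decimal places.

μ ≈ 4.217, σ ≈ 0.742

If T ~ Lognormal(μ,σ) then ln T ~ Normal(μ,σ), so the p-quantile of ln T is μ + z_p·σ.
ln(20) = 2.996 and ln(230) = 5.438; z_{0.05} = -1.645, z_{0.95} = 1.645.
σ = (5.438 − 2.996)/(1.645 − (-1.645)) = 0.742.
μ = 2.996 − (-1.645)·0.742 = 4.217.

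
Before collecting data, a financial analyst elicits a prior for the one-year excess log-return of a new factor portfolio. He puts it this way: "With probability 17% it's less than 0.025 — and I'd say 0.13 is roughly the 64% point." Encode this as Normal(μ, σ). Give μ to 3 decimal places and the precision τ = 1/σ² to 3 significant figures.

The p-quantile of Normal(μ,σ) is μ + z_p·σ, with z_{0.17} = -0.9542 and z_{0.64} = 0.3585.
Eliminate σ: μ = (z₂·x₁ − z₁·x₂)/(z₂ − z₁) = (0.3585·0.025 − (-0.9542)·0.13)/1.313 = 0.101.
Then σ = (x₂ − x₁)/(z₂ − z₁) = (0.13 − 0.025)/1.313 = 0.080.
Precision τ = 1/σ² = 1/0.07999² = 156.

μ = 0.101, τ = 156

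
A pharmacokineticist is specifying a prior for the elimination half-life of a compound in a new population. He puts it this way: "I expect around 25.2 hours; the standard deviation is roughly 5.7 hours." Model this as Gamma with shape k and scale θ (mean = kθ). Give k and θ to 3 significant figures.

k ≈ 19.5, θ ≈ 1.29

For Gamma(k, scale θ): mean = kθ, variance = kθ², so CV = 1/√k.
CV = SD/mean = 5.7/25.2 = 0.2262, hence k = 1/CV² = 19.5.
Then θ = mean/k = 25.2/19.5 = 1.29.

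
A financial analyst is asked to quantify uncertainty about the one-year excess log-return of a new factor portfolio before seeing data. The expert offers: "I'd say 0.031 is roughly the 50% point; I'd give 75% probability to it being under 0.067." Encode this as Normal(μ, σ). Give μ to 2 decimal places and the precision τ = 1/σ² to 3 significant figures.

For Normal(μ,σ), the p-quantile is μ + z_p·σ. Here z_{0.5} = 0, z_{0.75} = 0.6745.
So 0.031 = μ + 0σ and 0.067 = μ + 0.6745σ.
Subtracting: σ = (0.067 − 0.031)/(0.6745 − (0)) = 0.05.
Then μ = 0.031 − (0)·0.05 = 0.03.
Precision τ = 1/σ² = 1/0.05337² = 351.

μ = 0.03, τ = 351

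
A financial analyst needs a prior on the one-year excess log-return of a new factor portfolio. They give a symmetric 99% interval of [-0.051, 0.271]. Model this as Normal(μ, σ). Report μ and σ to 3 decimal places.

μ = 0.110, σ = 0.063

A symmetric 99% interval runs μ ± z·σ with z = 2.576.
Half-width = 0.161, so σ = 0.161/2.576 = 0.063.
μ is the interval midpoint, 0.110.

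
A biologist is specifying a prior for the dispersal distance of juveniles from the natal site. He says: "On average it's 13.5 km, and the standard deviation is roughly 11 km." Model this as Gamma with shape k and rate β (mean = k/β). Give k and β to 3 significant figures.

For Gamma(k, rate β): mean = k/β, variance = k/β², so CV = 1/√k.
CV = SD/mean = 11/13.5 = 0.8148, hence k = 1/CV² = 1.51.
Then β = k/mean = 1.51/13.5 = 0.112.

k ≈ 1.51, β ≈ 0.112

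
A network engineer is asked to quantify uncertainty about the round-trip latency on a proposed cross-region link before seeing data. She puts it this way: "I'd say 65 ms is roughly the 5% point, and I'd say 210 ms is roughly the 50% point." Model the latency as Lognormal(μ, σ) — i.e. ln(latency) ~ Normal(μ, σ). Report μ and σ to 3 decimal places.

μ ≈ 5.347, σ ≈ 0.713

If T ~ Lognormal(μ,σ) then ln T ~ Normal(μ,σ), so the p-quantile of ln T is μ + z_p·σ.
ln(65) = 4.174 and ln(210) = 5.347; z_{0.05} = -1.645, z_{0.5} = 0.
σ = (5.347 − 4.174)/(0 − (-1.645)) = 0.713.
μ = 4.174 − (-1.645)·0.713 = 5.347.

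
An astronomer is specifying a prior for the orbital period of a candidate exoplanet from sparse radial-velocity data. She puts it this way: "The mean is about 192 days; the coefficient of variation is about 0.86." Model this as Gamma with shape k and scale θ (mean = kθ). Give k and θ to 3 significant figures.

k ≈ 1.35, θ ≈ 142

For Gamma(k, scale θ): mean = kθ, variance = kθ², so CV = 1/√k.
CV = 0.86, hence k = 1/CV² = 1.35.
Then θ = mean/k = 192/1.35 = 142.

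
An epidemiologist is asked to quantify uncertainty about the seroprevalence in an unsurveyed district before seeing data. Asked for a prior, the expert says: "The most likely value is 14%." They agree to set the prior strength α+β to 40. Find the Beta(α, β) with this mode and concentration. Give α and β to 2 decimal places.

α = 6.32, β = 33.68

For α,β > 1 the Beta mode is (α−1)/(α+β−2). With α+β = 40, the mode is (α−1)/38.
Set (α−1)/38 = 0.14 → α = 1 + 0.14·38 = 6.32.
β = 40 − α = 33.68.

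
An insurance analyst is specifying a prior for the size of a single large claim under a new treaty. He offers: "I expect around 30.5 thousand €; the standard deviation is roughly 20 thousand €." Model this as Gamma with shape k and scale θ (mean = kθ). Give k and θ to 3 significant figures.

k ≈ 2.33, θ ≈ 13.1

For Gamma(k, scale θ): mean = kθ, variance = kθ², so CV = 1/√k.
CV = SD/mean = 20/30.5 = 0.6557, hence k = 1/CV² = 2.33.
Then θ = mean/k = 30.5/2.33 = 13.1.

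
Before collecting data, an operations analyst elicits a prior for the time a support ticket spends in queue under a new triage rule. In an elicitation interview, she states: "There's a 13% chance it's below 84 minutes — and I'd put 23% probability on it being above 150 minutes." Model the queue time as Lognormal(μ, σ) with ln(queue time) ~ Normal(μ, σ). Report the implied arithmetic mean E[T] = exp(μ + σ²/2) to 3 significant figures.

If T ~ Lognormal(μ,σ) then ln T ~ Normal(μ,σ), so the p-quantile of ln T is μ + z_p·σ.
ln(84) = 4.431 and ln(150) = 5.011; z_{0.13} = -1.126, z_{0.77} = 0.7388.
σ = (5.011 − 4.431)/(0.7388 − (-1.126)) = 0.311.
μ = 4.431 − (-1.126)·0.311 = 4.781.
E[T] = exp(μ + σ²/2) = exp(4.781 + 0.0483) = 125 minutes.

E[T] ≈ 125 minutes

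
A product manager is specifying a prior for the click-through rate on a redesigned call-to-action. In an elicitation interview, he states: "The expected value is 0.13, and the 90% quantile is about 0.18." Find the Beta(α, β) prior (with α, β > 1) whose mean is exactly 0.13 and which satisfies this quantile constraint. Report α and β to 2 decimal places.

α ≈ 10.26, β ≈ 68.69

With mean 0.13 fixed, write α = 0.13s, β = 0.87s where s = α+β.
Need P(θ < 0.18) = 0.9 under Beta(0.13s, 0.87s). Normal approximation: (q−m)/√(m(1−m)/s) ≈ z_{0.9} = 1.28, so s ≈ 0.13·0.87·(1.28)²/(0.18−0.13)² = 74.3.
At s = 74.3: P(θ<0.18) ≈ 0.894. Adjusting to match 0.9 gives s ≈ 78.96.
So α = 0.13·78.96 ≈ 10.26, β = 0.87·78.96 ≈ 68.69.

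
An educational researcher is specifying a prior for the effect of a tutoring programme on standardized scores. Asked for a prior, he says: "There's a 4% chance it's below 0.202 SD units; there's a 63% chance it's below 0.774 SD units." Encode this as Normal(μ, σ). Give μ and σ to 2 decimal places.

The p-quantile of Normal(μ,σ) is μ + z_p·σ, with z_{0.04} = -1.751 and z_{0.63} = 0.3319.
Eliminate σ: μ = (z₂·x₁ − z₁·x₂)/(z₂ − z₁) = (0.3319·0.202 − (-1.751)·0.774)/2.083 = 0.68.
Then σ = (x₂ − x₁)/(z₂ − z₁) = (0.774 − 0.202)/2.083 = 0.27.

μ = 0.68, σ = 0.27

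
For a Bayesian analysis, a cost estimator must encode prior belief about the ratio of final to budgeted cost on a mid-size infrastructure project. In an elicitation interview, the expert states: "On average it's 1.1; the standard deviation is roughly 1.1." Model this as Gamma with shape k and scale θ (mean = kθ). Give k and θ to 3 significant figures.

For Gamma(k, scale θ): mean = kθ, variance = kθ², so CV = 1/√k.
CV = SD/mean = 1.1/1.1 = 1, hence k = 1/CV² = 1.
Then θ = mean/k = 1.1/1 = 1.1.

k ≈ 1, θ ≈ 1.1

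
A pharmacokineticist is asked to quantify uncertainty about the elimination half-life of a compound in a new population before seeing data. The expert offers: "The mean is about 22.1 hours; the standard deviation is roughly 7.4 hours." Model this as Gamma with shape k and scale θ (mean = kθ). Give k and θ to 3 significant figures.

k ≈ 8.92, θ ≈ 2.48

For Gamma(k, scale θ): mean = kθ, variance = kθ², so CV = 1/√k.
CV = SD/mean = 7.4/22.1 = 0.3348, hence k = 1/CV² = 8.92.
Then θ = mean/k = 22.1/8.92 = 2.48.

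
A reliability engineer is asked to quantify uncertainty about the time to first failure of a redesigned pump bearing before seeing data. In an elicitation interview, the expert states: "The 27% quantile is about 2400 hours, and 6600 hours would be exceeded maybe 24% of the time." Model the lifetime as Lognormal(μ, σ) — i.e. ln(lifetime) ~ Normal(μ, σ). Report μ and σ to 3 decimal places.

μ ≈ 8.253, σ ≈ 0.767

If T ~ Lognormal(μ,σ) then ln T ~ Normal(μ,σ), so the p-quantile of ln T is μ + z_p·σ.
ln(2400) = 7.783 and ln(6600) = 8.795; z_{0.27} = -0.6128, z_{0.76} = 0.7063.
σ = (8.795 − 7.783)/(0.7063 − (-0.6128)) = 0.767.
μ = 7.783 − (-0.6128)·0.767 = 8.253.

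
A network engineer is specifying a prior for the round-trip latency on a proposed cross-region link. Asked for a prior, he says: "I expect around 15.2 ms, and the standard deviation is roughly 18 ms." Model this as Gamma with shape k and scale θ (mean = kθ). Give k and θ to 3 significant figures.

k ≈ 0.713, θ ≈ 21.3

For Gamma(k, scale θ): mean = kθ, variance = kθ², so CV = 1/√k.
CV = SD/mean = 18/15.2 = 1.184, hence k = 1/CV² = 0.713.
Then θ = mean/k = 15.2/0.713 = 21.3.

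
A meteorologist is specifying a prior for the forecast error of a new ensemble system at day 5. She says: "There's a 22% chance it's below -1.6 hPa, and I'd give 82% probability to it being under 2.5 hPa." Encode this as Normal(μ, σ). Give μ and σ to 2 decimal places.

For Normal(μ,σ), the p-quantile is μ + z_p·σ. Here z_{0.22} = -0.7722, z_{0.82} = 0.9154.
So -1.6 = μ − 0.7722σ and 2.5 = μ + 0.9154σ.
Subtracting: σ = (2.5 − -1.6)/(0.9154 − (-0.7722)) = 2.43.
Then μ = -1.6 − (-0.7722)·2.43 = 0.28.

μ = 0.28, σ = 2.43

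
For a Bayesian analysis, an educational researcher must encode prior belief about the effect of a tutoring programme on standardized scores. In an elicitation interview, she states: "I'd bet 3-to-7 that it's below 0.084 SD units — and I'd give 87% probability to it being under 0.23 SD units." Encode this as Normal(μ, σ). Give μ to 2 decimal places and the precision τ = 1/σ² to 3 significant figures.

μ = 0.13, τ = 128

The p-quantile of Normal(μ,σ) is μ + z_p·σ, with z_{0.3} = -0.5244 and z_{0.87} = 1.126.
Eliminate σ: μ = (z₂·x₁ − z₁·x₂)/(z₂ − z₁) = (1.126·0.084 − (-0.5244)·0.23)/1.651 = 0.13.
Then σ = (x₂ − x₁)/(z₂ − z₁) = (0.23 − 0.084)/1.651 = 0.09.
Precision τ = 1/σ² = 1/0.08844² = 128.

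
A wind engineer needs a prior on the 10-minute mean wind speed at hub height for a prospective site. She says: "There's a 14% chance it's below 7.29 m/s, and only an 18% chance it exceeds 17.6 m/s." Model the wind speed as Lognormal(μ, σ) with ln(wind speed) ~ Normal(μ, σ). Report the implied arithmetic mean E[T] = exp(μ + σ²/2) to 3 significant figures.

E[T] ≈ 13 m/s

If T ~ Lognormal(μ,σ) then ln T ~ Normal(μ,σ), so the p-quantile of ln T is μ + z_p·σ.
ln(7.29) = 1.987 and ln(17.6) = 2.868; z_{0.14} = -1.08, z_{0.82} = 0.9154.
σ = (2.868 − 1.987)/(0.9154 − (-1.08)) = 0.442.
μ = 1.987 − (-1.08)·0.442 = 2.464.
E[T] = exp(μ + σ²/2) = exp(2.464 + 0.0975) = 13 m/s.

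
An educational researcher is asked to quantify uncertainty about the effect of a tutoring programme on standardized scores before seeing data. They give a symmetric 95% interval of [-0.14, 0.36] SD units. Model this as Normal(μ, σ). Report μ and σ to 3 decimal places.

A symmetric 95% interval runs μ ± z·σ with z = 1.96.
Half-width = 0.25, so σ = 0.25/1.96 = 0.128.
μ is the interval midpoint, 0.110.

μ = 0.110, σ = 0.128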